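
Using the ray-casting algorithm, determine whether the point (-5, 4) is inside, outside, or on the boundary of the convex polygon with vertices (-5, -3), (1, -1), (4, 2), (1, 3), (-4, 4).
The point (-5, 4) lies strictly outside the polygon

Cast a horizontal ray to the right from the query point and count how many polygon edges it crosses (each edge strictly once or zero times, handled with the usual half-open convention). 
Parity of crossings → even ⇒ outside.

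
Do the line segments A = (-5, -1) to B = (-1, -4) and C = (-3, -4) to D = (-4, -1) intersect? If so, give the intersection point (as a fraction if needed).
Yes; intersection at (-11/3, -2) (t = 1/3 on AB, s = 2/3 on CD)

Parametrize AB as A + t(B − A) = (-5 + 4 t, -1 + -3 t) and CD as C + s(D − C) = (-3 + -1 s, -4 + 3 s). Solve the linear system for (t, s). Determinant = -9 ≠ 0, so a unique intersection of the containing lines exists. Solution: t = 1/3, s = 2/3 — both in [0, 1], so the segments cross. Intersection point: (-11/3, -2).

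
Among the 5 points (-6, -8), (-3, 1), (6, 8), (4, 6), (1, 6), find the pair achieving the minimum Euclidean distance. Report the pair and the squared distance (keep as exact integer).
Pair = ((6, 8), (4, 6)); squared distance = 8

Compute all C(5, 2) = 10 pairwise squared distances (x_i − x_j)² + (y_i − y_j)². The minimum is 8, attained by the pair ((6, 8), (4, 6)).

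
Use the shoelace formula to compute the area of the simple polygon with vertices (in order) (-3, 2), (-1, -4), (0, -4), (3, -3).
Area = 27/2

Shoelace formula: Area = (1/2) |Σ_i (x_i · y_{i+1} − x_{i+1} · y_i)| (indices mod n). Compute each cross term:
  (-3)(-4) − (-1)(2) = 14
  (-1)(-4) − (0)(-4) = 4
  (0)(-3) − (3)(-4) = 12
  (3)(2) − (-3)(-3) = -3
Sum = 27, so (signed) Area = 27/2 = 27/2, |Area| = 27/2.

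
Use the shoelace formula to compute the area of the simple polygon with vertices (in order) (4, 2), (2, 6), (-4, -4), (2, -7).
Area = 52

Shoelace formula: Area = (1/2) |Σ_i (x_i · y_{i+1} − x_{i+1} · y_i)| (indices mod n). Compute each cross term:
  (4)(6) − (2)(2) = 20
  (2)(-4) − (-4)(6) = 16
  (-4)(-7) − (2)(-4) = 36
  (2)(2) − (4)(-7) = 32
Sum = 104, so (signed) Area = 104/2 = 52, |Area| = 52.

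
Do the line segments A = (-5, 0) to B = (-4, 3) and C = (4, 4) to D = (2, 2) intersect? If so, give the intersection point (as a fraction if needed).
No (intersection of containing lines falls outside at least one segment)

Parametrize and solve: t = -5/2, s = 23/4. At least one of these is outside [0, 1], so the segments do not intersect.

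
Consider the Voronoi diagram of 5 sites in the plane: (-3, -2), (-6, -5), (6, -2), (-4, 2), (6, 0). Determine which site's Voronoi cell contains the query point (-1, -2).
Nearest site = (-3, -2)

The Voronoi cell of site s contains exactly those query points closer to s than to any other site. Compute squared distances from q = (-1, -2) to each site:
  (-3 − -1)² + (-2 − -2)² = 4
  (-4 − -1)² + (2 − -2)² = 25
  (-6 − -1)² + (-5 − -2)² = 34
  (6 − -1)² + (-2 − -2)² = 49
  (6 − -1)² + (0 − -2)² = 53
Minimum is attained by (-3, -2), so q lies in its Voronoi cell.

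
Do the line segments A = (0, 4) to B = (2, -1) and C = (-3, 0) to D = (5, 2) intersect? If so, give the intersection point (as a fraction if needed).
Yes; intersection at (13/11, 23/22) (t = 13/22 on AB, s = 23/44 on CD)

Parametrize AB as A + t(B − A) = (0 + 2 t, 4 + -5 t) and CD as C + s(D − C) = (-3 + 8 s, 0 + 2 s). Solve the linear system for (t, s). Determinant = -44 ≠ 0, so a unique intersection of the containing lines exists. Solution: t = 13/22, s = 23/44 — both in [0, 1], so the segments cross. Intersection point: (13/11, 23/22).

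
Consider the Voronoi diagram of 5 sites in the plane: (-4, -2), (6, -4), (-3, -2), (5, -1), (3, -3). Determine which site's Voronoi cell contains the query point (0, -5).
Nearest site = (3, -3)

The Voronoi cell of site s contains exactly those query points closer to s than to any other site. Compute squared distances from q = (0, -5) to each site:
  (3 − 0)² + (-3 − -5)² = 13
  (-3 − 0)² + (-2 − -5)² = 18
  (-4 − 0)² + (-2 − -5)² = 25
  (6 − 0)² + (-4 − -5)² = 37
  (5 − 0)² + (-1 − -5)² = 41
Minimum is attained by (3, -3), so q lies in its Voronoi cell.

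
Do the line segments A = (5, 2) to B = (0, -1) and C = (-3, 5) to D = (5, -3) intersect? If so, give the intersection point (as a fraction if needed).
Yes; intersection at (15/8, 1/8) (t = 5/8 on AB, s = 39/64 on CD)

Parametrize AB as A + t(B − A) = (5 + -5 t, 2 + -3 t) and CD as C + s(D − C) = (-3 + 8 s, 5 + -8 s). Solve the linear system for (t, s). Determinant = -64 ≠ 0, so a unique intersection of the containing lines exists. Solution: t = 5/8, s = 39/64 — both in [0, 1], so the segments cross. Intersection point: (15/8, 1/8).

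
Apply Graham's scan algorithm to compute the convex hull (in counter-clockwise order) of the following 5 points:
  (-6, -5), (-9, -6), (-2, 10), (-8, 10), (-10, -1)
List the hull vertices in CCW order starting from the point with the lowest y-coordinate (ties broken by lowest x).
Hull (CCW) = [(-9, -6), (-6, -5), (-2, 10), (-8, 10), (-10, -1)]

Graham scan procedure:
  1. Find the pivot p₀ = point with lowest y (tie → lowest x): (-9, -6).
  2. Sort the remaining points by polar angle around p₀.
  3. Walk through sorted points, maintaining a stack; pop the top while the last three entries make a non-left turn (cross product ≤ 0).
  4. Final stack is the convex hull in CCW order: (-9, -6), (-6, -5), (-2, 10), (-8, 10), (-10, -1).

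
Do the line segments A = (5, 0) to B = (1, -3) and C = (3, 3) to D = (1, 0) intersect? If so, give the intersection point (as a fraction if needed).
No (intersection of containing lines falls outside at least one segment)

Parametrize and solve: t = 2, s = 3. At least one of these is outside [0, 1], so the segments do not intersect.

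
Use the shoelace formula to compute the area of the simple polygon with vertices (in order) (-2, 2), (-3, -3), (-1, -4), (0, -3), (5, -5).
Area = 39/2

Shoelace formula: Area = (1/2) |Σ_i (x_i · y_{i+1} − x_{i+1} · y_i)| (indices mod n). Compute each cross term:
  (-2)(-3) − (-3)(2) = 12
  (-3)(-4) − (-1)(-3) = 9
  (-1)(-3) − (0)(-4) = 3
  (0)(-5) − (5)(-3) = 15
  (5)(2) − (-2)(-5) = 0
Sum = 39, so (signed) Area = 39/2 = 39/2, |Area| = 39/2.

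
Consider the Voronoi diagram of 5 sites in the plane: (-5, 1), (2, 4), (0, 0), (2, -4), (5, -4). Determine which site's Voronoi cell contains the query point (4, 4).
Nearest site = (2, 4)

The Voronoi cell of site s contains exactly those query points closer to s than to any other site. Compute squared distances from q = (4, 4) to each site:
  (2 − 4)² + (4 − 4)² = 4
  (0 − 4)² + (0 − 4)² = 32
  (5 − 4)² + (-4 − 4)² = 65
  (2 − 4)² + (-4 − 4)² = 68
  (-5 − 4)² + (1 − 4)² = 90
Minimum is attained by (2, 4), so q lies in its Voronoi cell.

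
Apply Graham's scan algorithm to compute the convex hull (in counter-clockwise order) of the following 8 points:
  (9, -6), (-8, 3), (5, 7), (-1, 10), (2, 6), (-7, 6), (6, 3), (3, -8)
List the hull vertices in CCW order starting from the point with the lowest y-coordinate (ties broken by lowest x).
Hull (CCW) = [(3, -8), (9, -6), (5, 7), (-1, 10), (-7, 6), (-8, 3)]

Graham scan procedure:
  1. Find the pivot p₀ = point with lowest y (tie → lowest x): (3, -8).
  2. Sort the remaining points by polar angle around p₀.
  3. Walk through sorted points, maintaining a stack; pop the top while the last three entries make a non-left turn (cross product ≤ 0).
  4. Final stack is the convex hull in CCW order: (3, -8), (9, -6), (5, 7), (-1, 10), (-7, 6), (-8, 3).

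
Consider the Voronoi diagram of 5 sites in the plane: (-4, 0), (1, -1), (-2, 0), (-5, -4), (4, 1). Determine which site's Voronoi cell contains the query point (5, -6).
Nearest site = (1, -1)

The Voronoi cell of site s contains exactly those query points closer to s than to any other site. Compute squared distances from q = (5, -6) to each site:
  (1 − 5)² + (-1 − -6)² = 41
  (4 − 5)² + (1 − -6)² = 50
  (-2 − 5)² + (0 − -6)² = 85
  (-5 − 5)² + (-4 − -6)² = 104
  (-4 − 5)² + (0 − -6)² = 117
Minimum is attained by (1, -1), so q lies in its Voronoi cell.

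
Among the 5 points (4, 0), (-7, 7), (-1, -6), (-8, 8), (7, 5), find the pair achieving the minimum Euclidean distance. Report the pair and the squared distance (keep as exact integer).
Pair = ((-7, 7), (-8, 8)); squared distance = 2

Compute all C(5, 2) = 10 pairwise squared distances (x_i − x_j)² + (y_i − y_j)². The minimum is 2, attained by the pair ((-7, 7), (-8, 8)).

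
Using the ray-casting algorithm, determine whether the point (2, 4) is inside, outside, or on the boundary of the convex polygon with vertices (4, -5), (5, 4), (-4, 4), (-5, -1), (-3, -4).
The point (2, 4) lies on the polygon boundary

Boundary check: the query satisfies the collinearity and bounding-box conditions for some polygon edge, so it lies exactly on the boundary.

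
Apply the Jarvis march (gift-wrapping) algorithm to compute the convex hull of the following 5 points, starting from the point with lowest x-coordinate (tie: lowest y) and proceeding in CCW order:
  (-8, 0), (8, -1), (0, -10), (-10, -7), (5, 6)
Hull (CCW) = [(-10, -7), (0, -10), (8, -1), (5, 6), (-8, 0)]

Jarvis march: at each step, from the current hull vertex p, select the next vertex q as the point such that every other point lies strictly to the left of (or on) the directed line p → q. (Equivalently: for every other point r, the cross product (q − p) × (r − p) ≥ 0.)
Starting point (lowest x, tie lowest y): (-10, -7). Wrap until returning to start. Resulting hull: (-10, -7), (0, -10), (8, -1), (5, 6), (-8, 0).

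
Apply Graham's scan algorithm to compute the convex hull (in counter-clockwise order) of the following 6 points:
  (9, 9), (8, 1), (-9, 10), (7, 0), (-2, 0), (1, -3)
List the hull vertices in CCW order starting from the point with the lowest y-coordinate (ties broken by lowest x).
Hull (CCW) = [(1, -3), (7, 0), (8, 1), (9, 9), (-9, 10), (-2, 0)]

Graham scan procedure:
  1. Find the pivot p₀ = point with lowest y (tie → lowest x): (1, -3).
  2. Sort the remaining points by polar angle around p₀.
  3. Walk through sorted points, maintaining a stack; pop the top while the last three entries make a non-left turn (cross product ≤ 0).
  4. Final stack is the convex hull in CCW order: (1, -3), (7, 0), (8, 1), (9, 9), (-9, 10), (-2, 0).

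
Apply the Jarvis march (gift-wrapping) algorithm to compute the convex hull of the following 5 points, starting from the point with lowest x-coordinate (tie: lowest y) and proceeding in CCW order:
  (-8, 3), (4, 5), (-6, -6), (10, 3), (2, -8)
Hull (CCW) = [(-8, 3), (-6, -6), (2, -8), (10, 3), (4, 5)]

Jarvis march: at each step, from the current hull vertex p, select the next vertex q as the point such that every other point lies strictly to the left of (or on) the directed line p → q. (Equivalently: for every other point r, the cross product (q − p) × (r − p) ≥ 0.)
Starting point (lowest x, tie lowest y): (-8, 3). Wrap until returning to start. Resulting hull: (-8, 3), (-6, -6), (2, -8), (10, 3), (4, 5).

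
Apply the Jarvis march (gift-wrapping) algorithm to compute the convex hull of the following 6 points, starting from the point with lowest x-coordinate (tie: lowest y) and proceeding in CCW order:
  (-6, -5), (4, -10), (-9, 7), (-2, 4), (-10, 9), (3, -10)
Hull (CCW) = [(-10, 9), (-6, -5), (3, -10), (4, -10), (-2, 4)]

Jarvis march: at each step, from the current hull vertex p, select the next vertex q as the point such that every other point lies strictly to the left of (or on) the directed line p → q. (Equivalently: for every other point r, the cross product (q − p) × (r − p) ≥ 0.)
Starting point (lowest x, tie lowest y): (-10, 9). Wrap until returning to start. Resulting hull: (-10, 9), (-6, -5), (3, -10), (4, -10), (-2, 4).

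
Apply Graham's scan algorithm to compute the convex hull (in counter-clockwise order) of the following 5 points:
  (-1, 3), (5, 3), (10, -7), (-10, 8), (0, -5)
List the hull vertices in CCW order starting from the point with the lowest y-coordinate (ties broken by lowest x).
Hull (CCW) = [(10, -7), (5, 3), (-10, 8), (0, -5)]

Graham scan procedure:
  1. Find the pivot p₀ = point with lowest y (tie → lowest x): (10, -7).
  2. Sort the remaining points by polar angle around p₀.
  3. Walk through sorted points, maintaining a stack; pop the top while the last three entries make a non-left turn (cross product ≤ 0).
  4. Final stack is the convex hull in CCW order: (10, -7), (5, 3), (-10, 8), (0, -5).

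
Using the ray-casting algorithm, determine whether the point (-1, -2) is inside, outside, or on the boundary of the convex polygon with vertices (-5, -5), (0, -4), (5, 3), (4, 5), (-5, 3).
The point (-1, -2) lies strictly inside the polygon

Cast a horizontal ray to the right from the query point and count how many polygon edges it crosses (each edge strictly once or zero times, handled with the usual half-open convention). 
Parity of crossings → odd ⇒ inside.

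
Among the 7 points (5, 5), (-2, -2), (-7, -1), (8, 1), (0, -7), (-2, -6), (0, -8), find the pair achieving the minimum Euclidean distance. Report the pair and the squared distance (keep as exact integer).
Pair = ((0, -7), (0, -8)); squared distance = 1

Compute all C(7, 2) = 21 pairwise squared distances (x_i − x_j)² + (y_i − y_j)². The minimum is 1, attained by the pair ((0, -7), (0, -8)).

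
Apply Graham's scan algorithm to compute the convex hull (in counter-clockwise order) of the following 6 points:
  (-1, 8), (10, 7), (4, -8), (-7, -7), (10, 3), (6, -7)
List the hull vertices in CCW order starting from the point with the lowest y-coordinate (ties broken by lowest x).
Hull (CCW) = [(4, -8), (6, -7), (10, 3), (10, 7), (-1, 8), (-7, -7)]

Graham scan procedure:
  1. Find the pivot p₀ = point with lowest y (tie → lowest x): (4, -8).
  2. Sort the remaining points by polar angle around p₀.
  3. Walk through sorted points, maintaining a stack; pop the top while the last three entries make a non-left turn (cross product ≤ 0).
  4. Final stack is the convex hull in CCW order: (4, -8), (6, -7), (10, 3), (10, 7), (-1, 8), (-7, -7).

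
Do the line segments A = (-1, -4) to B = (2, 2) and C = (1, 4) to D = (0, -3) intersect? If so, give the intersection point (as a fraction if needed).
Yes; intersection at (1/5, -8/5) (t = 2/5 on AB, s = 4/5 on CD)

Parametrize AB as A + t(B − A) = (-1 + 3 t, -4 + 6 t) and CD as C + s(D − C) = (1 + -1 s, 4 + -7 s). Solve the linear system for (t, s). Determinant = 15 ≠ 0, so a unique intersection of the containing lines exists. Solution: t = 2/5, s = 4/5 — both in [0, 1], so the segments cross. Intersection point: (1/5, -8/5).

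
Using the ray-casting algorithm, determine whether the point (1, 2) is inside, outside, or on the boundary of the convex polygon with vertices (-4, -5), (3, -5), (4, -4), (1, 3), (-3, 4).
The point (1, 2) lies strictly inside the polygon

Cast a horizontal ray to the right from the query point and count how many polygon edges it crosses (each edge strictly once or zero times, handled with the usual half-open convention). 
Parity of crossings → odd ⇒ inside.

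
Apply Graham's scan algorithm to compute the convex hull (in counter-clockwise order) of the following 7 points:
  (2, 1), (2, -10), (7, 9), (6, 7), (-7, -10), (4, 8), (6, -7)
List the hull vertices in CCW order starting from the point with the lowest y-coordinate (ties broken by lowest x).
Hull (CCW) = [(-7, -10), (2, -10), (6, -7), (7, 9), (4, 8)]

Graham scan procedure:
  1. Find the pivot p₀ = point with lowest y (tie → lowest x): (-7, -10).
  2. Sort the remaining points by polar angle around p₀.
  3. Walk through sorted points, maintaining a stack; pop the top while the last three entries make a non-left turn (cross product ≤ 0).
  4. Final stack is the convex hull in CCW order: (-7, -10), (2, -10), (6, -7), (7, 9), (4, 8).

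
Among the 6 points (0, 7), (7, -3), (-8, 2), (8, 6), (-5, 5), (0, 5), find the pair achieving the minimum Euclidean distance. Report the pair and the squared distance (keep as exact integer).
Pair = ((0, 7), (0, 5)); squared distance = 4

Compute all C(6, 2) = 15 pairwise squared distances (x_i − x_j)² + (y_i − y_j)². The minimum is 4, attained by the pair ((0, 7), (0, 5)).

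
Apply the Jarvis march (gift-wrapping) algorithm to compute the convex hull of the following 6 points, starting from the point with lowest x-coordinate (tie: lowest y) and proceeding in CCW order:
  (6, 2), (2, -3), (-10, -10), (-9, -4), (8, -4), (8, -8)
Hull (CCW) = [(-10, -10), (8, -8), (8, -4), (6, 2), (-9, -4)]

Jarvis march: at each step, from the current hull vertex p, select the next vertex q as the point such that every other point lies strictly to the left of (or on) the directed line p → q. (Equivalently: for every other point r, the cross product (q − p) × (r − p) ≥ 0.)
Starting point (lowest x, tie lowest y): (-10, -10). Wrap until returning to start. Resulting hull: (-10, -10), (8, -8), (8, -4), (6, 2), (-9, -4).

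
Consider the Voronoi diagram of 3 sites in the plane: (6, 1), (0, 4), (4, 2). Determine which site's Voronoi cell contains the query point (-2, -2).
Nearest site = (0, 4)

The Voronoi cell of site s contains exactly those query points closer to s than to any other site. Compute squared distances from q = (-2, -2) to each site:
  (0 − -2)² + (4 − -2)² = 40
  (4 − -2)² + (2 − -2)² = 52
  (6 − -2)² + (1 − -2)² = 73
Minimum is attained by (0, 4), so q lies in its Voronoi cell.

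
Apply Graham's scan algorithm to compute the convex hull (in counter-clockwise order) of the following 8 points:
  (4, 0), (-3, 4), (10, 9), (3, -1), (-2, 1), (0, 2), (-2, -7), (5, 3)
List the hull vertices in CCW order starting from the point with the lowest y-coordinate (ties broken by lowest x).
Hull (CCW) = [(-2, -7), (4, 0), (10, 9), (-3, 4)]

Graham scan procedure:
  1. Find the pivot p₀ = point with lowest y (tie → lowest x): (-2, -7).
  2. Sort the remaining points by polar angle around p₀.
  3. Walk through sorted points, maintaining a stack; pop the top while the last three entries make a non-left turn (cross product ≤ 0).
  4. Final stack is the convex hull in CCW order: (-2, -7), (4, 0), (10, 9), (-3, 4).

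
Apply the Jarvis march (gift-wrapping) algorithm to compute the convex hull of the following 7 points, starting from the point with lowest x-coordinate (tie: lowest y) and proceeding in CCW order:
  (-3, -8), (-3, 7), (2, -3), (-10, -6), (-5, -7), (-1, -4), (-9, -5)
Hull (CCW) = [(-10, -6), (-3, -8), (2, -3), (-3, 7)]

Jarvis march: at each step, from the current hull vertex p, select the next vertex q as the point such that every other point lies strictly to the left of (or on) the directed line p → q. (Equivalently: for every other point r, the cross product (q − p) × (r − p) ≥ 0.)
Starting point (lowest x, tie lowest y): (-10, -6). Wrap until returning to start. Resulting hull: (-10, -6), (-3, -8), (2, -3), (-3, 7).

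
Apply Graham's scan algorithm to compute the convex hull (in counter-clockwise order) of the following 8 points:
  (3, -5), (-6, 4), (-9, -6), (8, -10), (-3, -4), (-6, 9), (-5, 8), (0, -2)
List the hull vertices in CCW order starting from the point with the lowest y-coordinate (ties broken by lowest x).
Hull (CCW) = [(8, -10), (-5, 8), (-6, 9), (-9, -6)]

Graham scan procedure:
  1. Find the pivot p₀ = point with lowest y (tie → lowest x): (8, -10).
  2. Sort the remaining points by polar angle around p₀.
  3. Walk through sorted points, maintaining a stack; pop the top while the last three entries make a non-left turn (cross product ≤ 0).
  4. Final stack is the convex hull in CCW order: (8, -10), (-5, 8), (-6, 9), (-9, -6).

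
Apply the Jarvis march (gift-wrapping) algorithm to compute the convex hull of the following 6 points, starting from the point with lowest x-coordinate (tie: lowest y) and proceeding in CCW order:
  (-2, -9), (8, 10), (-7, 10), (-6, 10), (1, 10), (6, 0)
Hull (CCW) = [(-7, 10), (-2, -9), (6, 0), (8, 10)]

Jarvis march: at each step, from the current hull vertex p, select the next vertex q as the point such that every other point lies strictly to the left of (or on) the directed line p → q. (Equivalently: for every other point r, the cross product (q − p) × (r − p) ≥ 0.)
Starting point (lowest x, tie lowest y): (-7, 10). Wrap until returning to start. Resulting hull: (-7, 10), (-2, -9), (6, 0), (8, 10).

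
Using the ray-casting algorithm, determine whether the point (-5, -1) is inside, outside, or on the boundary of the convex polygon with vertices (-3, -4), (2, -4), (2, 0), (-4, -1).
The point (-5, -1) lies strictly outside the polygon

Cast a horizontal ray to the right from the query point and count how many polygon edges it crosses (each edge strictly once or zero times, handled with the usual half-open convention). 
Parity of crossings → even ⇒ outside.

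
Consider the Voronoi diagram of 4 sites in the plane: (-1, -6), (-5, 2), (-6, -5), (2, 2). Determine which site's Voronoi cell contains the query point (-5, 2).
Nearest site = (-5, 2)

The Voronoi cell of site s contains exactly those query points closer to s than to any other site. Compute squared distances from q = (-5, 2) to each site:
  (-5 − -5)² + (2 − 2)² = 0
  (2 − -5)² + (2 − 2)² = 49
  (-6 − -5)² + (-5 − 2)² = 50
  (-1 − -5)² + (-6 − 2)² = 80
Minimum is attained by (-5, 2), so q lies in its Voronoi cell.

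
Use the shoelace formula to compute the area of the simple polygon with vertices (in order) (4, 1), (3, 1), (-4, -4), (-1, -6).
Area = 18

Shoelace formula: Area = (1/2) |Σ_i (x_i · y_{i+1} − x_{i+1} · y_i)| (indices mod n). Compute each cross term:
  (4)(1) − (3)(1) = 1
  (3)(-4) − (-4)(1) = -8
  (-4)(-6) − (-1)(-4) = 20
  (-1)(1) − (4)(-6) = 23
Sum = 36, so (signed) Area = 36/2 = 18, |Area| = 18.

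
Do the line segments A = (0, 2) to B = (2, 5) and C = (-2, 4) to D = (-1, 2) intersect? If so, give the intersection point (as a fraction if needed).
No (intersection of containing lines falls outside at least one segment)

Parametrize and solve: t = -2/7, s = 10/7. At least one of these is outside [0, 1], so the segments do not intersect.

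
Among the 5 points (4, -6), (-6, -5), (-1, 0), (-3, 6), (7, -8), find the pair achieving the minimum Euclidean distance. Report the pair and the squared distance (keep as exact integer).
Pair = ((4, -6), (7, -8)); squared distance = 13

Compute all C(5, 2) = 10 pairwise squared distances (x_i − x_j)² + (y_i − y_j)². The minimum is 13, attained by the pair ((4, -6), (7, -8)).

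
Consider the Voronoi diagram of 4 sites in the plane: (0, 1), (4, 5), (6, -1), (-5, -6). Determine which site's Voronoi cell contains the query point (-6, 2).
Nearest site = (0, 1)

The Voronoi cell of site s contains exactly those query points closer to s than to any other site. Compute squared distances from q = (-6, 2) to each site:
  (0 − -6)² + (1 − 2)² = 37
  (-5 − -6)² + (-6 − 2)² = 65
  (4 − -6)² + (5 − 2)² = 109
  (6 − -6)² + (-1 − 2)² = 153
Minimum is attained by (0, 1), so q lies in its Voronoi cell.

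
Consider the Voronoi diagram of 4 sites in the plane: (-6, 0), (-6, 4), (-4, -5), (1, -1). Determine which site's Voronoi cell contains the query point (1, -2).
Nearest site = (1, -1)

The Voronoi cell of site s contains exactly those query points closer to s than to any other site. Compute squared distances from q = (1, -2) to each site:
  (1 − 1)² + (-1 − -2)² = 1
  (-4 − 1)² + (-5 − -2)² = 34
  (-6 − 1)² + (0 − -2)² = 53
  (-6 − 1)² + (4 − -2)² = 85
Minimum is attained by (1, -1), so q lies in its Voronoi cell.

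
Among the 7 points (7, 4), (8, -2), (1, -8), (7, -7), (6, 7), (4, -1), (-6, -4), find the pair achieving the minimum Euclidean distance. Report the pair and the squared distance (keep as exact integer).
Pair = ((7, 4), (6, 7)); squared distance = 10

Compute all C(7, 2) = 21 pairwise squared distances (x_i − x_j)² + (y_i − y_j)². The minimum is 10, attained by the pair ((7, 4), (6, 7)).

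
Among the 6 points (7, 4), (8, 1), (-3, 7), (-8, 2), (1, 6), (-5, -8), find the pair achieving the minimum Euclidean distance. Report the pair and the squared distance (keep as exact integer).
Pair = ((7, 4), (8, 1)); squared distance = 10

Compute all C(6, 2) = 15 pairwise squared distances (x_i − x_j)² + (y_i − y_j)². The minimum is 10, attained by the pair ((7, 4), (8, 1)).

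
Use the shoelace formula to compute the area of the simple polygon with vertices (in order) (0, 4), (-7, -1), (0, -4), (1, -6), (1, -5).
Area = 65/2

Shoelace formula: Area = (1/2) |Σ_i (x_i · y_{i+1} − x_{i+1} · y_i)| (indices mod n). Compute each cross term:
  (0)(-1) − (-7)(4) = 28
  (-7)(-4) − (0)(-1) = 28
  (0)(-6) − (1)(-4) = 4
  (1)(-5) − (1)(-6) = 1
  (1)(4) − (0)(-5) = 4
Sum = 65, so (signed) Area = 65/2 = 65/2, |Area| = 65/2.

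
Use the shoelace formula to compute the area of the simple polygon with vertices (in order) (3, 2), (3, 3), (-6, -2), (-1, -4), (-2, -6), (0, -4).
Area = 55/2

Shoelace formula: Area = (1/2) |Σ_i (x_i · y_{i+1} − x_{i+1} · y_i)| (indices mod n). Compute each cross term:
  (3)(3) − (3)(2) = 3
  (3)(-2) − (-6)(3) = 12
  (-6)(-4) − (-1)(-2) = 22
  (-1)(-6) − (-2)(-4) = -2
  (-2)(-4) − (0)(-6) = 8
  (0)(2) − (3)(-4) = 12
Sum = 55, so (signed) Area = 55/2 = 55/2, |Area| = 55/2.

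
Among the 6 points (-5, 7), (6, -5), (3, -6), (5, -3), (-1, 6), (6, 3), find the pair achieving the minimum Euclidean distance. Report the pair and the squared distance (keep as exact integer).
Pair = ((6, -5), (5, -3)); squared distance = 5

Compute all C(6, 2) = 15 pairwise squared distances (x_i − x_j)² + (y_i − y_j)². The minimum is 5, attained by the pair ((6, -5), (5, -3)).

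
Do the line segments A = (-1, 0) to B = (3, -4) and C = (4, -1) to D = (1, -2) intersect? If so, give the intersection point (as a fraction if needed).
Yes; intersection at (1, -2) (t = 1/2 on AB, s = 1 on CD)

Parametrize AB as A + t(B − A) = (-1 + 4 t, 0 + -4 t) and CD as C + s(D − C) = (4 + -3 s, -1 + -1 s). Solve the linear system for (t, s). Determinant = 16 ≠ 0, so a unique intersection of the containing lines exists. Solution: t = 1/2, s = 1 — both in [0, 1], so the segments cross. Intersection point: (1, -2).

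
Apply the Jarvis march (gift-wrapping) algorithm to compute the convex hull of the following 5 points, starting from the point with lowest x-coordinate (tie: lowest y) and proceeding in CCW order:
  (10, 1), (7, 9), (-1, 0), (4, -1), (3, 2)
Hull (CCW) = [(-1, 0), (4, -1), (10, 1), (7, 9)]

Jarvis march: at each step, from the current hull vertex p, select the next vertex q as the point such that every other point lies strictly to the left of (or on) the directed line p → q. (Equivalently: for every other point r, the cross product (q − p) × (r − p) ≥ 0.)
Starting point (lowest x, tie lowest y): (-1, 0). Wrap until returning to start. Resulting hull: (-1, 0), (4, -1), (10, 1), (7, 9).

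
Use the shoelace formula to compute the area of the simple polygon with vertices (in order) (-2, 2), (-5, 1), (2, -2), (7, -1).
Area = 20

Shoelace formula: Area = (1/2) |Σ_i (x_i · y_{i+1} − x_{i+1} · y_i)| (indices mod n). Compute each cross term:
  (-2)(1) − (-5)(2) = 8
  (-5)(-2) − (2)(1) = 8
  (2)(-1) − (7)(-2) = 12
  (7)(2) − (-2)(-1) = 12
Sum = 40, so (signed) Area = 40/2 = 20, |Area| = 20.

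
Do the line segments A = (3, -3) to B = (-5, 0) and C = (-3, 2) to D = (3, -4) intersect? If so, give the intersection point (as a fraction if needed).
Yes; intersection at (7/5, -12/5) (t = 1/5 on AB, s = 11/15 on CD)

Parametrize AB as A + t(B − A) = (3 + -8 t, -3 + 3 t) and CD as C + s(D − C) = (-3 + 6 s, 2 + -6 s). Solve the linear system for (t, s). Determinant = -30 ≠ 0, so a unique intersection of the containing lines exists. Solution: t = 1/5, s = 11/15 — both in [0, 1], so the segments cross. Intersection point: (7/5, -12/5).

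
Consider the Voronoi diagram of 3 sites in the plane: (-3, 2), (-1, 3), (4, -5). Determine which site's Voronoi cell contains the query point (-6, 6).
Nearest site = (-3, 2)

The Voronoi cell of site s contains exactly those query points closer to s than to any other site. Compute squared distances from q = (-6, 6) to each site:
  (-3 − -6)² + (2 − 6)² = 25
  (-1 − -6)² + (3 − 6)² = 34
  (4 − -6)² + (-5 − 6)² = 221
Minimum is attained by (-3, 2), so q lies in its Voronoi cell.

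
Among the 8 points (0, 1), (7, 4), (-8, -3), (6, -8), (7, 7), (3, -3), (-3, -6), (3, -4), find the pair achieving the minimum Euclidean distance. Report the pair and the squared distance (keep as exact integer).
Pair = ((3, -3), (3, -4)); squared distance = 1

Compute all C(8, 2) = 28 pairwise squared distances (x_i − x_j)² + (y_i − y_j)². The minimum is 1, attained by the pair ((3, -3), (3, -4)).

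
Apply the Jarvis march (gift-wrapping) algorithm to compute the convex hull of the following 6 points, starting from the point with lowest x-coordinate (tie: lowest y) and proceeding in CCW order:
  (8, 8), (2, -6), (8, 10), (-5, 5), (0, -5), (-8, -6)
Hull (CCW) = [(-8, -6), (2, -6), (8, 8), (8, 10), (-5, 5)]

Jarvis march: at each step, from the current hull vertex p, select the next vertex q as the point such that every other point lies strictly to the left of (or on) the directed line p → q. (Equivalently: for every other point r, the cross product (q − p) × (r − p) ≥ 0.)
Starting point (lowest x, tie lowest y): (-8, -6). Wrap until returning to start. Resulting hull: (-8, -6), (2, -6), (8, 8), (8, 10), (-5, 5).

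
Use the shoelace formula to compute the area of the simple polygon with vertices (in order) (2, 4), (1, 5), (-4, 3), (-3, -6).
Area = 31

Shoelace formula: Area = (1/2) |Σ_i (x_i · y_{i+1} − x_{i+1} · y_i)| (indices mod n). Compute each cross term:
  (2)(5) − (1)(4) = 6
  (1)(3) − (-4)(5) = 23
  (-4)(-6) − (-3)(3) = 33
  (-3)(4) − (2)(-6) = 0
Sum = 62, so (signed) Area = 62/2 = 31, |Area| = 31.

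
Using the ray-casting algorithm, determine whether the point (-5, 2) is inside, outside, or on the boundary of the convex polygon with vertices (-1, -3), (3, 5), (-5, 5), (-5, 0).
The point (-5, 2) lies on the polygon boundary

Boundary check: the query satisfies the collinearity and bounding-box conditions for some polygon edge, so it lies exactly on the boundary.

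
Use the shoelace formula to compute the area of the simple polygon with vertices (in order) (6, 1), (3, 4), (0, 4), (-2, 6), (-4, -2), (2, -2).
Area = 95/2

Shoelace formula: Area = (1/2) |Σ_i (x_i · y_{i+1} − x_{i+1} · y_i)| (indices mod n). Compute each cross term:
  (6)(4) − (3)(1) = 21
  (3)(4) − (0)(4) = 12
  (0)(6) − (-2)(4) = 8
  (-2)(-2) − (-4)(6) = 28
  (-4)(-2) − (2)(-2) = 12
  (2)(1) − (6)(-2) = 14
Sum = 95, so (signed) Area = 95/2 = 95/2, |Area| = 95/2.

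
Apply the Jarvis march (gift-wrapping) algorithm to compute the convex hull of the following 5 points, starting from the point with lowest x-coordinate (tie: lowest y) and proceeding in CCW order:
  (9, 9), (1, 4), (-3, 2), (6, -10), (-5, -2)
Hull (CCW) = [(-5, -2), (6, -10), (9, 9), (-3, 2)]

Jarvis march: at each step, from the current hull vertex p, select the next vertex q as the point such that every other point lies strictly to the left of (or on) the directed line p → q. (Equivalently: for every other point r, the cross product (q − p) × (r − p) ≥ 0.)
Starting point (lowest x, tie lowest y): (-5, -2). Wrap until returning to start. Resulting hull: (-5, -2), (6, -10), (9, 9), (-3, 2).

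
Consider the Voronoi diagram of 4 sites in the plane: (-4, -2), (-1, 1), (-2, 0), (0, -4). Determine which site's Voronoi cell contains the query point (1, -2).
Nearest site = (0, -4)

The Voronoi cell of site s contains exactly those query points closer to s than to any other site. Compute squared distances from q = (1, -2) to each site:
  (0 − 1)² + (-4 − -2)² = 5
  (-2 − 1)² + (0 − -2)² = 13
  (-1 − 1)² + (1 − -2)² = 13
  (-4 − 1)² + (-2 − -2)² = 25
Minimum is attained by (0, -4), so q lies in its Voronoi cell.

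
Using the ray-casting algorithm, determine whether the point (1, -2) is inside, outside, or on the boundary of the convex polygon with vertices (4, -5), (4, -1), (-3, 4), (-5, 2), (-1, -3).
The point (1, -2) lies strictly inside the polygon

Cast a horizontal ray to the right from the query point and count how many polygon edges it crosses (each edge strictly once or zero times, handled with the usual half-open convention). 
Parity of crossings → odd ⇒ inside.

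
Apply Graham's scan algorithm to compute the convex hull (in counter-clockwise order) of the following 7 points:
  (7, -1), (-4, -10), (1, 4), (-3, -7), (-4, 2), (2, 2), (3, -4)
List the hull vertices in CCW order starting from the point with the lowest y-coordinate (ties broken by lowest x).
Hull (CCW) = [(-4, -10), (7, -1), (1, 4), (-4, 2)]

Graham scan procedure:
  1. Find the pivot p₀ = point with lowest y (tie → lowest x): (-4, -10).
  2. Sort the remaining points by polar angle around p₀.
  3. Walk through sorted points, maintaining a stack; pop the top while the last three entries make a non-left turn (cross product ≤ 0).
  4. Final stack is the convex hull in CCW order: (-4, -10), (7, -1), (1, 4), (-4, 2).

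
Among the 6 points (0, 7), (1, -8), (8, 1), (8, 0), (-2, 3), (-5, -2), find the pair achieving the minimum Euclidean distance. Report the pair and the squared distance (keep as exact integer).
Pair = ((8, 1), (8, 0)); squared distance = 1

Compute all C(6, 2) = 15 pairwise squared distances (x_i − x_j)² + (y_i − y_j)². The minimum is 1, attained by the pair ((8, 1), (8, 0)).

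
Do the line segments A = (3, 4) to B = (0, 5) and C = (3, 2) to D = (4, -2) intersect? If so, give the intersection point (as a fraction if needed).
No (intersection of containing lines falls outside at least one segment)

Parametrize and solve: t = 2/11, s = -6/11. At least one of these is outside [0, 1], so the segments do not intersect.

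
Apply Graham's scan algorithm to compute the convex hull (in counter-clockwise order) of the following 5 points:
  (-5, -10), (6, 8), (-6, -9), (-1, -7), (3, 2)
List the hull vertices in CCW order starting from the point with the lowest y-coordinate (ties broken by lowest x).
Hull (CCW) = [(-5, -10), (-1, -7), (6, 8), (-6, -9)]

Graham scan procedure:
  1. Find the pivot p₀ = point with lowest y (tie → lowest x): (-5, -10).
  2. Sort the remaining points by polar angle around p₀.
  3. Walk through sorted points, maintaining a stack; pop the top while the last three entries make a non-left turn (cross product ≤ 0).
  4. Final stack is the convex hull in CCW order: (-5, -10), (-1, -7), (6, 8), (-6, -9).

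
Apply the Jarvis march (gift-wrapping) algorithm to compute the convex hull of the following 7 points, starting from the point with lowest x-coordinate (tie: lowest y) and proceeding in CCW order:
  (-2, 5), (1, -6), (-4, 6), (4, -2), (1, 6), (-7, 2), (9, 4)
Hull (CCW) = [(-7, 2), (1, -6), (9, 4), (1, 6), (-4, 6)]

Jarvis march: at each step, from the current hull vertex p, select the next vertex q as the point such that every other point lies strictly to the left of (or on) the directed line p → q. (Equivalently: for every other point r, the cross product (q − p) × (r − p) ≥ 0.)
Starting point (lowest x, tie lowest y): (-7, 2). Wrap until returning to start. Resulting hull: (-7, 2), (1, -6), (9, 4), (1, 6), (-4, 6).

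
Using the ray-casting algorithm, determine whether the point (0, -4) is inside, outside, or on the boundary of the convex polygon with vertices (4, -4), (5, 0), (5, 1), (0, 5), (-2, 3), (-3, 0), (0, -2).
The point (0, -4) lies strictly outside the polygon

Cast a horizontal ray to the right from the query point and count how many polygon edges it crosses (each edge strictly once or zero times, handled with the usual half-open convention). 
Parity of crossings → even ⇒ outside.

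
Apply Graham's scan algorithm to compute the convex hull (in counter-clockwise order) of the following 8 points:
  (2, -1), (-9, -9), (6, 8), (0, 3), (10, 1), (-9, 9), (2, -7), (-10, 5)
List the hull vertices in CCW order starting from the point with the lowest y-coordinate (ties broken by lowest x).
Hull (CCW) = [(-9, -9), (2, -7), (10, 1), (6, 8), (-9, 9), (-10, 5)]

Graham scan procedure:
  1. Find the pivot p₀ = point with lowest y (tie → lowest x): (-9, -9).
  2. Sort the remaining points by polar angle around p₀.
  3. Walk through sorted points, maintaining a stack; pop the top while the last three entries make a non-left turn (cross product ≤ 0).
  4. Final stack is the convex hull in CCW order: (-9, -9), (2, -7), (10, 1), (6, 8), (-9, 9), (-10, 5).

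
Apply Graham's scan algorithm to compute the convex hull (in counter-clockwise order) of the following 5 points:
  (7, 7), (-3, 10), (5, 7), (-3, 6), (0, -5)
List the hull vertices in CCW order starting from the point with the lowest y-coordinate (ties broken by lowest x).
Hull (CCW) = [(0, -5), (7, 7), (-3, 10), (-3, 6)]

Graham scan procedure:
  1. Find the pivot p₀ = point with lowest y (tie → lowest x): (0, -5).
  2. Sort the remaining points by polar angle around p₀.
  3. Walk through sorted points, maintaining a stack; pop the top while the last three entries make a non-left turn (cross product ≤ 0).
  4. Final stack is the convex hull in CCW order: (0, -5), (7, 7), (-3, 10), (-3, 6).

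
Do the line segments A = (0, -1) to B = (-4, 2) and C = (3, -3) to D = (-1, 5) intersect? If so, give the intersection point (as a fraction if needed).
No (intersection of containing lines falls outside at least one segment)

Parametrize and solve: t = -4/5, s = -1/20. At least one of these is outside [0, 1], so the segments do not intersect.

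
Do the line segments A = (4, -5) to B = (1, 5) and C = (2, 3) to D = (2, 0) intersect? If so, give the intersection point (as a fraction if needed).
Yes; intersection at (2, 5/3) (t = 2/3 on AB, s = 4/9 on CD)

Parametrize AB as A + t(B − A) = (4 + -3 t, -5 + 10 t) and CD as C + s(D − C) = (2 + 0 s, 3 + -3 s). Solve the linear system for (t, s). Determinant = -9 ≠ 0, so a unique intersection of the containing lines exists. Solution: t = 2/3, s = 4/9 — both in [0, 1], so the segments cross. Intersection point: (2, 5/3).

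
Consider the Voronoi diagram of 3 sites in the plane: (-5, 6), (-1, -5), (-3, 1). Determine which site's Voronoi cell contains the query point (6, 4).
Nearest site = (-3, 1)

The Voronoi cell of site s contains exactly those query points closer to s than to any other site. Compute squared distances from q = (6, 4) to each site:
  (-3 − 6)² + (1 − 4)² = 90
  (-5 − 6)² + (6 − 4)² = 125
  (-1 − 6)² + (-5 − 4)² = 130
Minimum is attained by (-3, 1), so q lies in its Voronoi cell.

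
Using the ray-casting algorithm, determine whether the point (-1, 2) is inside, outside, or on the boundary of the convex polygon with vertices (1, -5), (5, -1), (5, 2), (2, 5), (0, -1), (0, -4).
The point (-1, 2) lies strictly outside the polygon

Cast a horizontal ray to the right from the query point and count how many polygon edges it crosses (each edge strictly once or zero times, handled with the usual half-open convention). 
Parity of crossings → even ⇒ outside.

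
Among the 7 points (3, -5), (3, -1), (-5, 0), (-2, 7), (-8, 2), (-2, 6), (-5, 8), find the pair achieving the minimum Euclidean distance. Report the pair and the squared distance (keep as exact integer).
Pair = ((-2, 7), (-2, 6)); squared distance = 1

Compute all C(7, 2) = 21 pairwise squared distances (x_i − x_j)² + (y_i − y_j)². The minimum is 1, attained by the pair ((-2, 7), (-2, 6)).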